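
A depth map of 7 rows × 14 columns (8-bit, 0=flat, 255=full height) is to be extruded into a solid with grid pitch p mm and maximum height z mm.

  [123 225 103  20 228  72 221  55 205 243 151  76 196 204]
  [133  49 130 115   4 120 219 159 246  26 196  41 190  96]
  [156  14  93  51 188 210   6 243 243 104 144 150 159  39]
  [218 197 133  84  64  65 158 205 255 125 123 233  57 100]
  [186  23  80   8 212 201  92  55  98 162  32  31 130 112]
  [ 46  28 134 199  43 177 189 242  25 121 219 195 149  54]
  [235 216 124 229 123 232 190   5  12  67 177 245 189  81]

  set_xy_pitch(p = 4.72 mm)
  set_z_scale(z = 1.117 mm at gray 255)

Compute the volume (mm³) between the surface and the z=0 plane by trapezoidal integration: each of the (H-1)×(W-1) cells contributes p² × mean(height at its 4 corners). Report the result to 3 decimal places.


height_mm = gray/255 × 1.117; cell vol = 4.72² × mean(4 corners)
unit = 4.72² × 1.117 / (4×255) = 0.024397 mm³ per gray-sum
row 0: Σ corner-gray over 13 cells = 7136  → 174.0972
row 1: Σ corner-gray over 13 cells = 6624  → 161.6059
row 2: Σ corner-gray over 13 cells = 7121  → 173.7313
row 3: Σ corner-gray over 13 cells = 6262  → 152.7742
row 4: Σ corner-gray over 13 cells = 6088  → 148.5291
row 5: Σ corner-gray over 13 cells = 7476  → 182.3922
Σ rows: total corner-gray = 40707  → 993.1300 mm³

993.130


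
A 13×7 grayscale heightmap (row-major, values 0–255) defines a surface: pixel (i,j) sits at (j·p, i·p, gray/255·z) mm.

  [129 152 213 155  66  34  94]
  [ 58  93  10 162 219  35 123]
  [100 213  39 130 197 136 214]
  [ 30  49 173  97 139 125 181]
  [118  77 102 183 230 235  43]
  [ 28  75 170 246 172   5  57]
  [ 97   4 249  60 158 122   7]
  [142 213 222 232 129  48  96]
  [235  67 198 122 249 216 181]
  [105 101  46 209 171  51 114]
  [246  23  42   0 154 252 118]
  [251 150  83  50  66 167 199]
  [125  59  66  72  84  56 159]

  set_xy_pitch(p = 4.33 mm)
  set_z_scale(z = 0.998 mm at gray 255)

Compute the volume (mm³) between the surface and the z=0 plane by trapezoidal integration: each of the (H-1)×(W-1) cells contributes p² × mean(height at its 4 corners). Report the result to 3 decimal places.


height_mm = gray/255 × 0.998; cell vol = 4.33² × mean(4 corners)
unit = 4.33² × 0.998 / (4×255) = 0.0183445 mm³ per gray-sum
row 0: Σ corner-gray over 6 cells = 2682  → 49.2000
row 1: Σ corner-gray over 6 cells = 2963  → 54.3548
row 2: Σ corner-gray over 6 cells = 3121  → 57.2532
row 3: Σ corner-gray over 6 cells = 3192  → 58.5557
row 4: Σ corner-gray over 6 cells = 3236  → 59.3628
row 5: Σ corner-gray over 6 cells = 2711  → 49.7320
row 6: Σ corner-gray over 6 cells = 3216  → 58.9960
row 7: Σ corner-gray over 6 cells = 4046  → 74.2219
row 8: Σ corner-gray over 6 cells = 3495  → 64.1141
row 9: Σ corner-gray over 6 cells = 2681  → 49.1816
row 10: Σ corner-gray over 6 cells = 2788  → 51.1445
row 11: Σ corner-gray over 6 cells = 2440  → 44.7606
Σ rows: total corner-gray = 36571  → 670.8771 mm³

670.877


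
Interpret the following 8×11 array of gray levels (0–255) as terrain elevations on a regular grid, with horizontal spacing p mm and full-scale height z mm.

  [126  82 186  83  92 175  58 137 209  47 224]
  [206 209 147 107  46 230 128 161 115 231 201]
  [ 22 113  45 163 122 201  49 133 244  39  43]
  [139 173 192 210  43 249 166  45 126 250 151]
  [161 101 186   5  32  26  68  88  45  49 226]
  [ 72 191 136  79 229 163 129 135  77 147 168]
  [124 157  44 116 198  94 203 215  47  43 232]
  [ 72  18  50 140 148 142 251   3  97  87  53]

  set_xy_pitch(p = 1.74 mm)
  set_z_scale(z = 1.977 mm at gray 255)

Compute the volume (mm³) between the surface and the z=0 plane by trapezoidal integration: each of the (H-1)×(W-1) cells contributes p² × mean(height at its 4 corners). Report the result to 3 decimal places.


height_mm = gray/255 × 1.977; cell vol = 1.74² × mean(4 corners)
unit = 1.74² × 1.977 / (4×255) = 0.0058682 mm³ per gray-sum
row 0: Σ corner-gray over 10 cells = 5643  → 33.1143
row 1: Σ corner-gray over 10 cells = 5438  → 31.9113
row 2: Σ corner-gray over 10 cells = 5481  → 32.1636
row 3: Σ corner-gray over 10 cells = 4785  → 28.0793
row 4: Σ corner-gray over 10 cells = 4399  → 25.8142
row 5: Σ corner-gray over 10 cells = 5402  → 31.7000
row 6: Σ corner-gray over 10 cells = 4587  → 26.9174
Σ rows: total corner-gray = 35735  → 209.7002 mm³

209.700


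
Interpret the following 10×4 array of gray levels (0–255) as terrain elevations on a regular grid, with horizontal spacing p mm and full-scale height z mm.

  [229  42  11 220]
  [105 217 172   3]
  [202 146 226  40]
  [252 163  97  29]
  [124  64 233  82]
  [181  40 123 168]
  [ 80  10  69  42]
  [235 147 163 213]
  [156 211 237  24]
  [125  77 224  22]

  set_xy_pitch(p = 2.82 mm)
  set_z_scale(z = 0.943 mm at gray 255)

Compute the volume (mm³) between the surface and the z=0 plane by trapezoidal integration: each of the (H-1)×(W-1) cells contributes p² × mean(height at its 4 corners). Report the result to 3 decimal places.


height_mm = gray/255 × 0.943; cell vol = 2.82² × mean(4 corners)
unit = 2.82² × 0.943 / (4×255) = 0.00735207 mm³ per gray-sum
row 0: Σ corner-gray over 3 cells = 1441  → 10.5943
row 1: Σ corner-gray over 3 cells = 1872  → 13.7631
row 2: Σ corner-gray over 3 cells = 1787  → 13.1382
row 3: Σ corner-gray over 3 cells = 1601  → 11.7707
row 4: Σ corner-gray over 3 cells = 1475  → 10.8443
row 5: Σ corner-gray over 3 cells = 955  → 7.0212
row 6: Σ corner-gray over 3 cells = 1348  → 9.9106
row 7: Σ corner-gray over 3 cells = 2144  → 15.7628
row 8: Σ corner-gray over 3 cells = 1825  → 13.4175
Σ rows: total corner-gray = 14448  → 106.2227 mm³

106.223


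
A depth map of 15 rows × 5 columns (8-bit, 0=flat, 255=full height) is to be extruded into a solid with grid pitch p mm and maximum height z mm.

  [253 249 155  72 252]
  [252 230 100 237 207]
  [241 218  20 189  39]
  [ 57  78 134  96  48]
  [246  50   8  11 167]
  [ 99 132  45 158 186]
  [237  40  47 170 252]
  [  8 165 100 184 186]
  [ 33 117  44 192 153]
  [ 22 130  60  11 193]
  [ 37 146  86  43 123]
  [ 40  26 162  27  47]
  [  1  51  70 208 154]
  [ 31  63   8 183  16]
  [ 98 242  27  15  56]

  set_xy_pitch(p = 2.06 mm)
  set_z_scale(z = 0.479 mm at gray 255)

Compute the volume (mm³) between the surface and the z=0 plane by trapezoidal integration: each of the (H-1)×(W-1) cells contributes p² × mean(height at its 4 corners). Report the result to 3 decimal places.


height_mm = gray/255 × 0.479; cell vol = 2.06² × mean(4 corners)
unit = 2.06² × 0.479 / (4×255) = 0.00199283 mm³ per gray-sum
row 0: Σ corner-gray over 4 cells = 3050  → 6.0781
row 1: Σ corner-gray over 4 cells = 2727  → 5.4344
row 2: Σ corner-gray over 4 cells = 1855  → 3.6967
row 3: Σ corner-gray over 4 cells = 1272  → 2.5349
row 4: Σ corner-gray over 4 cells = 1506  → 3.0012
row 5: Σ corner-gray over 4 cells = 1958  → 3.9020
row 6: Σ corner-gray over 4 cells = 2095  → 4.1750
row 7: Σ corner-gray over 4 cells = 1984  → 3.9538
row 8: Σ corner-gray over 4 cells = 1509  → 3.0072
row 9: Σ corner-gray over 4 cells = 1327  → 2.6445
row 10: Σ corner-gray over 4 cells = 1227  → 2.4452
row 11: Σ corner-gray over 4 cells = 1330  → 2.6505
row 12: Σ corner-gray over 4 cells = 1368  → 2.7262
row 13: Σ corner-gray over 4 cells = 1277  → 2.5448
Σ rows: total corner-gray = 24485  → 48.7944 mm³

48.794


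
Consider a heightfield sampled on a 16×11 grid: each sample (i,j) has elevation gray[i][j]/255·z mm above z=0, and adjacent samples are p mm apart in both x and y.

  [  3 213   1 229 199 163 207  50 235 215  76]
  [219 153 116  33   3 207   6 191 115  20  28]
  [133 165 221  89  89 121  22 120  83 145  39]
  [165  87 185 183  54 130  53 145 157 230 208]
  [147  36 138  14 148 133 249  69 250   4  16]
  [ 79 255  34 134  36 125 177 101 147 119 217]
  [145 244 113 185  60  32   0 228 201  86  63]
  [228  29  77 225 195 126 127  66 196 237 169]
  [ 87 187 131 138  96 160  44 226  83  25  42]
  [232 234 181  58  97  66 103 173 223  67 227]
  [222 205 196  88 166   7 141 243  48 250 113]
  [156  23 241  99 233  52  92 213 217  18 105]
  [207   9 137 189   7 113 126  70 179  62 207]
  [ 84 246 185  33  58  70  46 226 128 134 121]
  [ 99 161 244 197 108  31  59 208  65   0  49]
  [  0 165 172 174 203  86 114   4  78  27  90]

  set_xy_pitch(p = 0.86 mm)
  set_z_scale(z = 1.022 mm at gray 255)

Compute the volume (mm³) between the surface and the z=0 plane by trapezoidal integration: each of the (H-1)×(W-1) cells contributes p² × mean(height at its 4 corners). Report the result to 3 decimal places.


height_mm = gray/255 × 1.022; cell vol = 0.86² × mean(4 corners)
unit = 0.86² × 1.022 / (4×255) = 0.00074105 mm³ per gray-sum
row 0: Σ corner-gray over 10 cells = 5038  → 3.7334
row 1: Σ corner-gray over 10 cells = 4217  → 3.1250
row 2: Σ corner-gray over 10 cells = 5103  → 3.7816
row 3: Σ corner-gray over 10 cells = 5066  → 3.7542
row 4: Σ corner-gray over 10 cells = 4797  → 3.5548
row 5: Σ corner-gray over 10 cells = 5058  → 3.7482
row 6: Σ corner-gray over 10 cells = 5459  → 4.0454
row 7: Σ corner-gray over 10 cells = 5262  → 3.8994
row 8: Σ corner-gray over 10 cells = 5172  → 3.8327
row 9: Σ corner-gray over 10 cells = 5886  → 4.3618
row 10: Σ corner-gray over 10 cells = 5660  → 4.1943
row 11: Σ corner-gray over 10 cells = 4835  → 3.5830
row 12: Σ corner-gray over 10 cells = 4655  → 3.4496
row 13: Σ corner-gray over 10 cells = 4751  → 3.5207
row 14: Σ corner-gray over 10 cells = 4430  → 3.2829
Σ rows: total corner-gray = 75389  → 55.8670 mm³

55.867


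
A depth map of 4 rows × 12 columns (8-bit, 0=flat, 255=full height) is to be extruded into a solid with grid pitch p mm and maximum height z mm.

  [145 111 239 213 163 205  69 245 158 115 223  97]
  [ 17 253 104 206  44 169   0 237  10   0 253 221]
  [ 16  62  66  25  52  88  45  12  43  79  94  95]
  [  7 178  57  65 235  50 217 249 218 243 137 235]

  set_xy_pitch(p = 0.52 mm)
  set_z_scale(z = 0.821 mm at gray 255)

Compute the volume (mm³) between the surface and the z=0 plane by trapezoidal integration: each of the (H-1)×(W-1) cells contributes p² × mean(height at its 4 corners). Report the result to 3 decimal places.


height_mm = gray/255 × 0.821; cell vol = 0.52² × mean(4 corners)
unit = 0.52² × 0.821 / (4×255) = 0.000217645 mm³ per gray-sum
row 0: Σ corner-gray over 11 cells = 6514  → 1.4177
row 1: Σ corner-gray over 11 cells = 4033  → 0.8778
row 2: Σ corner-gray over 11 cells = 4783  → 1.0410
Σ rows: total corner-gray = 15330  → 3.3365 mm³

3.337


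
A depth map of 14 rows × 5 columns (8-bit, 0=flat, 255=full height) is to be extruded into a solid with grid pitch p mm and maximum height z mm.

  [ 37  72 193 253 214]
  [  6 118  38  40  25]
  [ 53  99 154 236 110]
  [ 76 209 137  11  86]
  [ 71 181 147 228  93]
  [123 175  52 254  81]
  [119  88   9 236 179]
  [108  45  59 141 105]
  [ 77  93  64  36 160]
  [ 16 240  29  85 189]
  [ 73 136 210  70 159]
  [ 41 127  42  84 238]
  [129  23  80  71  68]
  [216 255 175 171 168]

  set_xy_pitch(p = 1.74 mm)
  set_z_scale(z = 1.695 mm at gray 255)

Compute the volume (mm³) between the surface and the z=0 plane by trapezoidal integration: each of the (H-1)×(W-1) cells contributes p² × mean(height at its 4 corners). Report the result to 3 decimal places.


119.898

height_mm = gray/255 × 1.695; cell vol = 1.74² × mean(4 corners)
unit = 1.74² × 1.695 / (4×255) = 0.00503116 mm³ per gray-sum
row 0: Σ corner-gray over 4 cells = 1710  → 8.6033
row 1: Σ corner-gray over 4 cells = 1564  → 7.8687
row 2: Σ corner-gray over 4 cells = 2017  → 10.1478
row 3: Σ corner-gray over 4 cells = 2152  → 10.8271
row 4: Σ corner-gray over 4 cells = 2442  → 12.2861
row 5: Σ corner-gray over 4 cells = 2130  → 10.7164
row 6: Σ corner-gray over 4 cells = 1667  → 8.3869
row 7: Σ corner-gray over 4 cells = 1326  → 6.6713
row 8: Σ corner-gray over 4 cells = 1536  → 7.7279
row 9: Σ corner-gray over 4 cells = 1977  → 9.9466
row 10: Σ corner-gray over 4 cells = 1849  → 9.3026
row 11: Σ corner-gray over 4 cells = 1330  → 6.6914
row 12: Σ corner-gray over 4 cells = 2131  → 10.7214
Σ rows: total corner-gray = 23831  → 119.8975 mm³


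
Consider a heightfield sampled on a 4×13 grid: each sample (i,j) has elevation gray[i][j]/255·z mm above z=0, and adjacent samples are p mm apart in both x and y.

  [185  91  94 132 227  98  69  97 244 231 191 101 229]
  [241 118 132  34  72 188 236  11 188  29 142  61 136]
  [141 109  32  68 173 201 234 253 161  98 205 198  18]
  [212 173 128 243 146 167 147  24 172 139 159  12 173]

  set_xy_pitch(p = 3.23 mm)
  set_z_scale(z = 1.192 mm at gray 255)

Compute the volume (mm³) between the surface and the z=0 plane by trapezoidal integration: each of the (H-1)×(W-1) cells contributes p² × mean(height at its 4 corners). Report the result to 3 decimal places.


241.564

height_mm = gray/255 × 1.192; cell vol = 3.23² × mean(4 corners)
unit = 3.23² × 1.192 / (4×255) = 0.0121922 mm³ per gray-sum
row 0: Σ corner-gray over 12 cells = 6363  → 77.5788
row 1: Σ corner-gray over 12 cells = 6422  → 78.2981
row 2: Σ corner-gray over 12 cells = 7028  → 85.6866
Σ rows: total corner-gray = 19813  → 241.5635 mm³


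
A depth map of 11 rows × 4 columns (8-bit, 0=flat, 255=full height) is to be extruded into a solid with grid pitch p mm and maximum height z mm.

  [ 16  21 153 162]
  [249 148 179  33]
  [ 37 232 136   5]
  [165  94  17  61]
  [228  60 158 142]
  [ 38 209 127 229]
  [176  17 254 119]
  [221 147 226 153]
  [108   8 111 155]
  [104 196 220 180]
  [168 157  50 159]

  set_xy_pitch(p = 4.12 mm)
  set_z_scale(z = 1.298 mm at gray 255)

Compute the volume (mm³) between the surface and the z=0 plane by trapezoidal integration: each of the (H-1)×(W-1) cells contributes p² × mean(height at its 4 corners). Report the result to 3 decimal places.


350.559

height_mm = gray/255 × 1.298; cell vol = 4.12² × mean(4 corners)
unit = 4.12² × 1.298 / (4×255) = 0.0216008 mm³ per gray-sum
row 0: Σ corner-gray over 3 cells = 1462  → 31.5803
row 1: Σ corner-gray over 3 cells = 1714  → 37.0237
row 2: Σ corner-gray over 3 cells = 1226  → 26.4825
row 3: Σ corner-gray over 3 cells = 1254  → 27.0873
row 4: Σ corner-gray over 3 cells = 1745  → 37.6933
row 5: Σ corner-gray over 3 cells = 1776  → 38.3629
row 6: Σ corner-gray over 3 cells = 1957  → 42.2727
row 7: Σ corner-gray over 3 cells = 1621  → 35.0148
row 8: Σ corner-gray over 3 cells = 1617  → 34.9284
row 9: Σ corner-gray over 3 cells = 1857  → 40.1126
Σ rows: total corner-gray = 16229  → 350.5587 mm³


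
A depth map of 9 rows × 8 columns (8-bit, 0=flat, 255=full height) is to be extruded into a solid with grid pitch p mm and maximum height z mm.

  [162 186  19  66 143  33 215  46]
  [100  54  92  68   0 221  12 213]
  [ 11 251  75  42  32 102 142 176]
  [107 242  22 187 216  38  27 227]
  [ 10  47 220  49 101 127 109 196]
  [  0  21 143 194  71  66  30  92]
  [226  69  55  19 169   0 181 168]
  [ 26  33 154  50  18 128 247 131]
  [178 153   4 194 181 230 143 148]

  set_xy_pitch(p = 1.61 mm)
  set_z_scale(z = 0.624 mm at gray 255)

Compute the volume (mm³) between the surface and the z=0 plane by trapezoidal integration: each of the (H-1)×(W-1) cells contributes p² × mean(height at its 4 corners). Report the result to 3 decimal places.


37.313

height_mm = gray/255 × 0.624; cell vol = 1.61² × mean(4 corners)
unit = 1.61² × 0.624 / (4×255) = 0.00158576 mm³ per gray-sum
row 0: Σ corner-gray over 7 cells = 2739  → 4.3434
row 1: Σ corner-gray over 7 cells = 2682  → 4.2530
row 2: Σ corner-gray over 7 cells = 3273  → 5.1902
row 3: Σ corner-gray over 7 cells = 3310  → 5.2489
row 4: Σ corner-gray over 7 cells = 2654  → 4.2086
row 5: Σ corner-gray over 7 cells = 2522  → 3.9993
row 6: Σ corner-gray over 7 cells = 2797  → 4.4354
row 7: Σ corner-gray over 7 cells = 3553  → 5.6342
Σ rows: total corner-gray = 23530  → 37.3128 mm³


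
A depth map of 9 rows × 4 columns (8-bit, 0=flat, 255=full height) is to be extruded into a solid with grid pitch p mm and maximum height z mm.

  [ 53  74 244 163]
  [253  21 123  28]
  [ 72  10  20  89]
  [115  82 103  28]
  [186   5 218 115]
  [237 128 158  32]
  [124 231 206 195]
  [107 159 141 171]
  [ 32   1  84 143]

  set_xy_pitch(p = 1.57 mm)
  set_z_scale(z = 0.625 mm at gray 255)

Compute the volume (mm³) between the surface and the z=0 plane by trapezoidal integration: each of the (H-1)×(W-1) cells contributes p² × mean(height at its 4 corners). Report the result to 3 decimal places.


height_mm = gray/255 × 0.625; cell vol = 1.57² × mean(4 corners)
unit = 1.57² × 0.625 / (4×255) = 0.00151036 mm³ per gray-sum
row 0: Σ corner-gray over 3 cells = 1421  → 2.1462
row 1: Σ corner-gray over 3 cells = 790  → 1.1932
row 2: Σ corner-gray over 3 cells = 734  → 1.1086
row 3: Σ corner-gray over 3 cells = 1260  → 1.9030
row 4: Σ corner-gray over 3 cells = 1588  → 2.3984
row 5: Σ corner-gray over 3 cells = 2034  → 3.0721
row 6: Σ corner-gray over 3 cells = 2071  → 3.1279
row 7: Σ corner-gray over 3 cells = 1223  → 1.8472
Σ rows: total corner-gray = 11121  → 16.7967 mm³

16.797


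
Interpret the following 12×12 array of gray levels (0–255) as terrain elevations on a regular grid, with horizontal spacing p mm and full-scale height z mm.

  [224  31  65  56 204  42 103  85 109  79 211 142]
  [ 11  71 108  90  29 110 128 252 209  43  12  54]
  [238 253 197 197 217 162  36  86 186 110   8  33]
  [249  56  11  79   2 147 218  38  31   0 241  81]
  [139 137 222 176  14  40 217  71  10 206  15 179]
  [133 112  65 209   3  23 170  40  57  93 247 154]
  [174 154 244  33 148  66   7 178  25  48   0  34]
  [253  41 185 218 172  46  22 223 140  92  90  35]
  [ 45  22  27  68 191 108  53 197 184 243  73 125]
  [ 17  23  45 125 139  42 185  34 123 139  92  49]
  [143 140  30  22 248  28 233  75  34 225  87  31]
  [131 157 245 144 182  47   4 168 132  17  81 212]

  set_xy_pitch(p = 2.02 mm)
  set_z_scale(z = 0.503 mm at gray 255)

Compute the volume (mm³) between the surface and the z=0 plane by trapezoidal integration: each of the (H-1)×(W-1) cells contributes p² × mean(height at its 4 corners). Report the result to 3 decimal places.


height_mm = gray/255 × 0.503; cell vol = 2.02² × mean(4 corners)
unit = 2.02² × 0.503 / (4×255) = 0.0020122 mm³ per gray-sum
row 0: Σ corner-gray over 11 cells = 4505  → 9.0649
row 1: Σ corner-gray over 11 cells = 5344  → 10.7532
row 2: Σ corner-gray over 11 cells = 5151  → 10.3648
row 3: Σ corner-gray over 11 cells = 4510  → 9.0750
row 4: Σ corner-gray over 11 cells = 4859  → 9.7773
row 5: Σ corner-gray over 11 cells = 4339  → 8.7309
row 6: Σ corner-gray over 11 cells = 4760  → 9.5781
row 7: Σ corner-gray over 11 cells = 5248  → 10.5600
row 8: Σ corner-gray over 11 cells = 4462  → 8.9784
row 9: Σ corner-gray over 11 cells = 4378  → 8.8094
row 10: Σ corner-gray over 11 cells = 5115  → 10.2924
Σ rows: total corner-gray = 52671  → 105.9844 mm³

105.984


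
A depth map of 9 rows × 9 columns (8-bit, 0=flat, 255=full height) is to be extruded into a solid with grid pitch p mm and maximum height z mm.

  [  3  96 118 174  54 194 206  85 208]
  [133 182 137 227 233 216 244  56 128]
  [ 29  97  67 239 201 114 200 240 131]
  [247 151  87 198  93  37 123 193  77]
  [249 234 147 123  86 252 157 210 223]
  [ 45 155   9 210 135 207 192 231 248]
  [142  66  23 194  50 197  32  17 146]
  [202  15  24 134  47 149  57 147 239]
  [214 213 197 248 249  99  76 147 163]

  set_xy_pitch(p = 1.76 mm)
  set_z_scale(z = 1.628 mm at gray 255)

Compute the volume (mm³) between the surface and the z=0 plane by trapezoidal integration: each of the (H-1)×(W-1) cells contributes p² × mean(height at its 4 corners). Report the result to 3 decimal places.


height_mm = gray/255 × 1.628; cell vol = 1.76² × mean(4 corners)
unit = 1.76² × 1.628 / (4×255) = 0.00494401 mm³ per gray-sum
row 0: Σ corner-gray over 8 cells = 4916  → 24.3048
row 1: Σ corner-gray over 8 cells = 5327  → 26.3368
row 2: Σ corner-gray over 8 cells = 4564  → 22.5645
row 3: Σ corner-gray over 8 cells = 4978  → 24.6113
row 4: Σ corner-gray over 8 cells = 5461  → 26.9993
row 5: Σ corner-gray over 8 cells = 4017  → 19.8601
row 6: Σ corner-gray over 8 cells = 3033  → 14.9952
row 7: Σ corner-gray over 8 cells = 4422  → 21.8624
Σ rows: total corner-gray = 36718  → 181.5343 mm³

181.534


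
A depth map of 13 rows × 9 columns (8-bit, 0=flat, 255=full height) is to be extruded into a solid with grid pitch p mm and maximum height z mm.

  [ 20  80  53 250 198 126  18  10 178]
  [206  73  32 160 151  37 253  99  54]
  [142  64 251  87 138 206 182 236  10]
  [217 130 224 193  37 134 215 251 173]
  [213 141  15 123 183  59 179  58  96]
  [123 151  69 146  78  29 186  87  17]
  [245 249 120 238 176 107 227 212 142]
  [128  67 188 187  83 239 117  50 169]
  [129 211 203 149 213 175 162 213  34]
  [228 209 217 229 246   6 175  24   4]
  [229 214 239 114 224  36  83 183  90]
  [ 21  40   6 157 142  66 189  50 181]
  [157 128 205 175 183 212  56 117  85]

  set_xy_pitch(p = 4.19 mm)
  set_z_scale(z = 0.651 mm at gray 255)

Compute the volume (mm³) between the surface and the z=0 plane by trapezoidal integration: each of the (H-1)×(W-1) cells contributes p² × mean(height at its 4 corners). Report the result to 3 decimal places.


606.545

height_mm = gray/255 × 0.651; cell vol = 4.19² × mean(4 corners)
unit = 4.19² × 0.651 / (4×255) = 0.0112049 mm³ per gray-sum
row 0: Σ corner-gray over 8 cells = 3538  → 39.6430
row 1: Σ corner-gray over 8 cells = 4350  → 48.7414
row 2: Σ corner-gray over 8 cells = 5238  → 58.6914
row 3: Σ corner-gray over 8 cells = 4583  → 51.3522
row 4: Σ corner-gray over 8 cells = 3457  → 38.7354
row 5: Σ corner-gray over 8 cells = 4677  → 52.4054
row 6: Σ corner-gray over 8 cells = 5204  → 58.3104
row 7: Σ corner-gray over 8 cells = 4974  → 55.7333
row 8: Σ corner-gray over 8 cells = 5259  → 58.9267
row 9: Σ corner-gray over 8 cells = 4949  → 55.4532
row 10: Σ corner-gray over 8 cells = 4007  → 44.8981
row 11: Σ corner-gray over 8 cells = 3896  → 43.6544
Σ rows: total corner-gray = 54132  → 606.5449 mm³


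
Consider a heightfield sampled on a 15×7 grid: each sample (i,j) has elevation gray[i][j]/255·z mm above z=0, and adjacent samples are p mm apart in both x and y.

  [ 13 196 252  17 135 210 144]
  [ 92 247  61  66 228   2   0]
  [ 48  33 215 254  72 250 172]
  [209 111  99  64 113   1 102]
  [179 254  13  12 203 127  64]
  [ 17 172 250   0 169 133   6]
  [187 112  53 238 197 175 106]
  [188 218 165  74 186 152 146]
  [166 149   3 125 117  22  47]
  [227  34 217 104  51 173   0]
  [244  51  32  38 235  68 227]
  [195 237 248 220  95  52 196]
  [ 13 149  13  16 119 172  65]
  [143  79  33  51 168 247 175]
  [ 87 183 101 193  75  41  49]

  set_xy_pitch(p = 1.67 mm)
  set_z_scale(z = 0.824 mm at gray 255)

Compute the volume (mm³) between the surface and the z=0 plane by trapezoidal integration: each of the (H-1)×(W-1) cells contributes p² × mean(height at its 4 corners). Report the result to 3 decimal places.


93.894

height_mm = gray/255 × 0.824; cell vol = 1.67² × mean(4 corners)
unit = 1.67² × 0.824 / (4×255) = 0.00225299 mm³ per gray-sum
row 0: Σ corner-gray over 6 cells = 3077  → 6.9325
row 1: Σ corner-gray over 6 cells = 3168  → 7.1375
row 2: Σ corner-gray over 6 cells = 2955  → 6.6576
row 3: Σ corner-gray over 6 cells = 2548  → 5.7406
row 4: Σ corner-gray over 6 cells = 2932  → 6.6058
row 5: Σ corner-gray over 6 cells = 3314  → 7.4664
row 6: Σ corner-gray over 6 cells = 3767  → 8.4870
row 7: Σ corner-gray over 6 cells = 2969  → 6.6891
row 8: Σ corner-gray over 6 cells = 2430  → 5.4748
row 9: Σ corner-gray over 6 cells = 2704  → 6.0921
row 10: Σ corner-gray over 6 cells = 3414  → 7.6917
row 11: Σ corner-gray over 6 cells = 3111  → 7.0091
row 12: Σ corner-gray over 6 cells = 2490  → 5.6100
row 13: Σ corner-gray over 6 cells = 2796  → 6.2994
Σ rows: total corner-gray = 41675  → 93.8935 mm³


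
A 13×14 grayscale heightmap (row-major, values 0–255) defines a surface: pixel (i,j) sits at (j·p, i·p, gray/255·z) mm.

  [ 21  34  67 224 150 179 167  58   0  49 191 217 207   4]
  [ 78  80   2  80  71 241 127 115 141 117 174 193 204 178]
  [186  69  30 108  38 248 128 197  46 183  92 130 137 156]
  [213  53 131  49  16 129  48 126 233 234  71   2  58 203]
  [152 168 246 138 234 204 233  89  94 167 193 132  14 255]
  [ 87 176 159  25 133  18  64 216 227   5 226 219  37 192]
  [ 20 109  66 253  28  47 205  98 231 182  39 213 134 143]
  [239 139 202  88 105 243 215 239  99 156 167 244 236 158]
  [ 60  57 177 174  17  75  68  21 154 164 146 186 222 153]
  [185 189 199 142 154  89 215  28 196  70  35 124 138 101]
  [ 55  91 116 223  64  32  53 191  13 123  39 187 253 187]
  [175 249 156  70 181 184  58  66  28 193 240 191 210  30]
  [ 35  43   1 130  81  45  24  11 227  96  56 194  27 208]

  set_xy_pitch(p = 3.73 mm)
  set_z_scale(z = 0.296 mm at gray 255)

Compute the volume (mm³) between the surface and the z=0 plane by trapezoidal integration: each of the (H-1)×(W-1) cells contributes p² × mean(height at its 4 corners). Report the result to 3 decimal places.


height_mm = gray/255 × 0.296; cell vol = 3.73² × mean(4 corners)
unit = 3.73² × 0.296 / (4×255) = 0.00403747 mm³ per gray-sum
row 0: Σ corner-gray over 13 cells = 6457  → 26.0699
row 1: Σ corner-gray over 13 cells = 6500  → 26.2435
row 2: Σ corner-gray over 13 cells = 5870  → 23.6999
row 3: Σ corner-gray over 13 cells = 6947  → 28.0483
row 4: Σ corner-gray over 13 cells = 7520  → 30.3618
row 5: Σ corner-gray over 13 cells = 6662  → 26.8976
row 6: Σ corner-gray over 13 cells = 8036  → 32.4451
row 7: Σ corner-gray over 13 cells = 7798  → 31.4842
row 8: Σ corner-gray over 13 cells = 6579  → 26.5625
row 9: Σ corner-gray over 13 cells = 6456  → 26.0659
row 10: Σ corner-gray over 13 cells = 6869  → 27.7334
row 11: Σ corner-gray over 13 cells = 5970  → 24.1037
Σ rows: total corner-gray = 81664  → 329.7159 mm³

329.716


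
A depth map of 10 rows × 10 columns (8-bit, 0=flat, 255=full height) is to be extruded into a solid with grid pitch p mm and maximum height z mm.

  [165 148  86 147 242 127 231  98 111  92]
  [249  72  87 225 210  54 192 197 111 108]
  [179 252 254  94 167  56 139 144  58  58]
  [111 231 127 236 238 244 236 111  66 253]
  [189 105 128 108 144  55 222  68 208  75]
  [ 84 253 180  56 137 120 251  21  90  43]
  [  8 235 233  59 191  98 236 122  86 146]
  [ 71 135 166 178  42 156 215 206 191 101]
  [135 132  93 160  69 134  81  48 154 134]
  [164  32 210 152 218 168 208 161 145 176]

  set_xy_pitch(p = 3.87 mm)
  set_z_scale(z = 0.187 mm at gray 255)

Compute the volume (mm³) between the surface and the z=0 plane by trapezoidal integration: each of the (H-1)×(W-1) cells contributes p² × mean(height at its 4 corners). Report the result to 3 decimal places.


128.834

height_mm = gray/255 × 0.187; cell vol = 3.87² × mean(4 corners)
unit = 3.87² × 0.187 / (4×255) = 0.00274577 mm³ per gray-sum
row 0: Σ corner-gray over 9 cells = 5290  → 14.5251
row 1: Σ corner-gray over 9 cells = 5218  → 14.3274
row 2: Σ corner-gray over 9 cells = 5907  → 16.2192
row 3: Σ corner-gray over 9 cells = 5682  → 15.6014
row 4: Σ corner-gray over 9 cells = 4683  → 12.8584
row 5: Σ corner-gray over 9 cells = 5017  → 13.7755
row 6: Σ corner-gray over 9 cells = 5424  → 14.8930
row 7: Σ corner-gray over 9 cells = 4761  → 13.0726
row 8: Σ corner-gray over 9 cells = 4939  → 13.5613
Σ rows: total corner-gray = 46921  → 128.8340 mm³


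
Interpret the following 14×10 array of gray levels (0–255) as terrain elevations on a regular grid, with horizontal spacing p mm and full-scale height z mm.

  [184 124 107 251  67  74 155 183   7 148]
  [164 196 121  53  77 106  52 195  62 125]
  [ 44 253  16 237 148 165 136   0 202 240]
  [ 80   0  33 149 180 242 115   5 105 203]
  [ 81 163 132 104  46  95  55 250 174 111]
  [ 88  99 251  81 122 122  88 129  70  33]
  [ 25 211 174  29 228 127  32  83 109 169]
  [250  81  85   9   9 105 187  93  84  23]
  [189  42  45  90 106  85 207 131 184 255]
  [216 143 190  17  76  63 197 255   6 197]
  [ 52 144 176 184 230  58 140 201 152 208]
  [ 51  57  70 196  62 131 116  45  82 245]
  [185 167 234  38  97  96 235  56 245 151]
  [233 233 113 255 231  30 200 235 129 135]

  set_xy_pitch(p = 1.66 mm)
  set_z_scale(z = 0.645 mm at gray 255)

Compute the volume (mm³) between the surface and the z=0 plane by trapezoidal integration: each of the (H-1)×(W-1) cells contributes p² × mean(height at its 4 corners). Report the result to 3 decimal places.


height_mm = gray/255 × 0.645; cell vol = 1.66² × mean(4 corners)
unit = 1.66² × 0.645 / (4×255) = 0.00174251 mm³ per gray-sum
row 0: Σ corner-gray over 9 cells = 4281  → 7.4597
row 1: Σ corner-gray over 9 cells = 4611  → 8.0347
row 2: Σ corner-gray over 9 cells = 4539  → 7.9093
row 3: Σ corner-gray over 9 cells = 4171  → 7.2680
row 4: Σ corner-gray over 9 cells = 4275  → 7.4492
row 5: Σ corner-gray over 9 cells = 4225  → 7.3621
row 6: Σ corner-gray over 9 cells = 3759  → 6.5501
row 7: Σ corner-gray over 9 cells = 3803  → 6.6268
row 8: Σ corner-gray over 9 cells = 4531  → 7.8953
row 9: Σ corner-gray over 9 cells = 5137  → 8.9513
row 10: Σ corner-gray over 9 cells = 4644  → 8.0922
row 11: Σ corner-gray over 9 cells = 4486  → 7.8169
row 12: Σ corner-gray over 9 cells = 5892  → 10.2669
Σ rows: total corner-gray = 58354  → 101.6825 mm³

101.683


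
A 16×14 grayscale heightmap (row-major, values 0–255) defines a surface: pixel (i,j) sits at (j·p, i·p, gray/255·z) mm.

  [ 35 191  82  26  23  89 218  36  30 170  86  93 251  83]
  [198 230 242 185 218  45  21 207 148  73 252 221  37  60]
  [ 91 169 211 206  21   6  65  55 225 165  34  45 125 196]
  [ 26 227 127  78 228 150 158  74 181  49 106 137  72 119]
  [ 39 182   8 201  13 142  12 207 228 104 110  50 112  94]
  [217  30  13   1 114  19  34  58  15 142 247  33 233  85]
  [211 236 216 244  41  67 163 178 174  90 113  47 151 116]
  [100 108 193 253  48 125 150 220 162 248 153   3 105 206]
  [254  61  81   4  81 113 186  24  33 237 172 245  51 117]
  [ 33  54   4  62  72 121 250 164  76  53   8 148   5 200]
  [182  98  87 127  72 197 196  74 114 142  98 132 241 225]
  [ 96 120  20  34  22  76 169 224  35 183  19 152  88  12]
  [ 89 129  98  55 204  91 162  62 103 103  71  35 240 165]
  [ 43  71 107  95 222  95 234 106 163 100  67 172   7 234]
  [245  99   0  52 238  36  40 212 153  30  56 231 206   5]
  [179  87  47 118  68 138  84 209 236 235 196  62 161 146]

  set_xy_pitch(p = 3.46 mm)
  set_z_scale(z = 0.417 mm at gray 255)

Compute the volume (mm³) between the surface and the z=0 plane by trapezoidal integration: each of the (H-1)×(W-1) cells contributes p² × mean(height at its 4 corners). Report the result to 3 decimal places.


height_mm = gray/255 × 0.417; cell vol = 3.46² × mean(4 corners)
unit = 3.46² × 0.417 / (4×255) = 0.00489427 mm³ per gray-sum
row 0: Σ corner-gray over 13 cells = 6724  → 32.9091
row 1: Σ corner-gray over 13 cells = 6957  → 34.0494
row 2: Σ corner-gray over 13 cells = 6260  → 30.6381
row 3: Σ corner-gray over 13 cells = 6190  → 30.2955
row 4: Σ corner-gray over 13 cells = 5051  → 24.7210
row 5: Σ corner-gray over 13 cells = 5947  → 29.1062
row 6: Σ corner-gray over 13 cells = 7609  → 37.2405
row 7: Σ corner-gray over 13 cells = 6789  → 33.2272
row 8: Σ corner-gray over 13 cells = 5214  → 25.5187
row 9: Σ corner-gray over 13 cells = 5830  → 28.5336
row 10: Σ corner-gray over 13 cells = 5955  → 29.1454
row 11: Σ corner-gray over 13 cells = 5352  → 26.1941
row 12: Σ corner-gray over 13 cells = 6115  → 29.9285
row 13: Σ corner-gray over 13 cells = 6111  → 29.9089
row 14: Σ corner-gray over 13 cells = 6563  → 32.1211
Σ rows: total corner-gray = 92667  → 453.5375 mm³

453.537


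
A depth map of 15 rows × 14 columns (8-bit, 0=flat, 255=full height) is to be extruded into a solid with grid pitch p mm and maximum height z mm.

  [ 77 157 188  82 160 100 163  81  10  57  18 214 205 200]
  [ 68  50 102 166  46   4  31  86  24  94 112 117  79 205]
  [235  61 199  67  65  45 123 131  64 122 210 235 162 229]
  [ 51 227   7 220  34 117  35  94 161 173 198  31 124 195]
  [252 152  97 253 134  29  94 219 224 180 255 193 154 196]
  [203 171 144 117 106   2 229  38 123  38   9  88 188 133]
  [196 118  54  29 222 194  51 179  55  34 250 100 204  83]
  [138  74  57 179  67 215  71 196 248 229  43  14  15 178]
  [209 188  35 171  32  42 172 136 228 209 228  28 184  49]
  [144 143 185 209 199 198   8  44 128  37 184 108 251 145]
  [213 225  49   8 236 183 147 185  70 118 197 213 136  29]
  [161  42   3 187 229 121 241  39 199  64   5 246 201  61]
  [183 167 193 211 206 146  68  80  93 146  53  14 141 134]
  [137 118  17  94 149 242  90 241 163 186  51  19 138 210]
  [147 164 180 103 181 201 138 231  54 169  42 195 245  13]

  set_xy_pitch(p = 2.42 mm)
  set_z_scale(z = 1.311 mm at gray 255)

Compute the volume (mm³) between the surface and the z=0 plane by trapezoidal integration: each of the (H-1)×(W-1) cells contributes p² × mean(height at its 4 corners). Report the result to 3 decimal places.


height_mm = gray/255 × 1.311; cell vol = 2.42² × mean(4 corners)
unit = 2.42² × 1.311 / (4×255) = 0.0075272 mm³ per gray-sum
row 0: Σ corner-gray over 13 cells = 5242  → 39.4576
row 1: Σ corner-gray over 13 cells = 5527  → 41.6028
row 2: Σ corner-gray over 13 cells = 6520  → 49.0773
row 3: Σ corner-gray over 13 cells = 7504  → 56.4841
row 4: Σ corner-gray over 13 cells = 7258  → 54.6324
row 5: Σ corner-gray over 13 cells = 6101  → 45.9234
row 6: Σ corner-gray over 13 cells = 6391  → 48.1063
row 7: Σ corner-gray over 13 cells = 6696  → 50.4021
row 8: Σ corner-gray over 13 cells = 7241  → 54.5044
row 9: Σ corner-gray over 13 cells = 7453  → 56.1002
row 10: Σ corner-gray over 13 cells = 7152  → 53.8345
row 11: Σ corner-gray over 13 cells = 6729  → 50.6505
row 12: Σ corner-gray over 13 cells = 6716  → 50.5527
row 13: Σ corner-gray over 13 cells = 7329  → 55.1668
Σ rows: total corner-gray = 93859  → 706.4951 mm³

706.495


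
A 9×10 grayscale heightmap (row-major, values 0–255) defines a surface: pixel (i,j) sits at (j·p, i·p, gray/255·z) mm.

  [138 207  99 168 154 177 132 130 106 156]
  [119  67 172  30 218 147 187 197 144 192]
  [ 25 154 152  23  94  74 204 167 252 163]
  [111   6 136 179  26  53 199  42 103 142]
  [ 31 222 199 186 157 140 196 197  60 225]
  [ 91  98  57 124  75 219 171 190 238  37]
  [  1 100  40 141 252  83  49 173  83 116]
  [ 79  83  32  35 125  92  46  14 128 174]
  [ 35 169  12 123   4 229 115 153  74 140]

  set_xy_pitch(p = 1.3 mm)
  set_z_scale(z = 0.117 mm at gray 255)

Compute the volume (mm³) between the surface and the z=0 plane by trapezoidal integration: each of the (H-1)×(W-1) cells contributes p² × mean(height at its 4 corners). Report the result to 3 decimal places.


height_mm = gray/255 × 0.117; cell vol = 1.3² × mean(4 corners)
unit = 1.3² × 0.117 / (4×255) = 0.000193853 mm³ per gray-sum
row 0: Σ corner-gray over 9 cells = 5275  → 1.0226
row 1: Σ corner-gray over 9 cells = 5063  → 0.9815
row 2: Σ corner-gray over 9 cells = 4169  → 0.8082
row 3: Σ corner-gray over 9 cells = 4711  → 0.9132
row 4: Σ corner-gray over 9 cells = 5442  → 1.0549
row 5: Σ corner-gray over 9 cells = 4431  → 0.8590
row 6: Σ corner-gray over 9 cells = 3322  → 0.6440
row 7: Σ corner-gray over 9 cells = 3296  → 0.6389
Σ rows: total corner-gray = 35709  → 6.9223 mm³

6.922


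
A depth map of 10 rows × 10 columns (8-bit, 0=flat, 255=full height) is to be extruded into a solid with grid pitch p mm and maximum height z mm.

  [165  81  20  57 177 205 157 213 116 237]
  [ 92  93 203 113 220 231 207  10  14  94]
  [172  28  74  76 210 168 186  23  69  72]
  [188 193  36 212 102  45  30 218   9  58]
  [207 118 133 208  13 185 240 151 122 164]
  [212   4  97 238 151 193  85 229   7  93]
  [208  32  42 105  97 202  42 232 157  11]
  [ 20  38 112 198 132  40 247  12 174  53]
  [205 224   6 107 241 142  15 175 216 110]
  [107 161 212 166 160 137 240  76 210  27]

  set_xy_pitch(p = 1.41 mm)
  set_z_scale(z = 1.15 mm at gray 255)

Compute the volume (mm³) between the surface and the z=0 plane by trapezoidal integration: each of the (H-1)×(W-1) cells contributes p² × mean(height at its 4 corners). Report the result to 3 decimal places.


91.807

height_mm = gray/255 × 1.15; cell vol = 1.41² × mean(4 corners)
unit = 1.41² × 1.15 / (4×255) = 0.00224149 mm³ per gray-sum
row 0: Σ corner-gray over 9 cells = 4822  → 10.8084
row 1: Σ corner-gray over 9 cells = 4280  → 9.5936
row 2: Σ corner-gray over 9 cells = 3848  → 8.6252
row 3: Σ corner-gray over 9 cells = 4647  → 10.4162
row 4: Σ corner-gray over 9 cells = 5024  → 11.2612
row 5: Σ corner-gray over 9 cells = 4350  → 9.7505
row 6: Σ corner-gray over 9 cells = 4016  → 9.0018
row 7: Σ corner-gray over 9 cells = 4546  → 10.1898
row 8: Σ corner-gray over 9 cells = 5425  → 12.1601
Σ rows: total corner-gray = 40958  → 91.8068 mm³


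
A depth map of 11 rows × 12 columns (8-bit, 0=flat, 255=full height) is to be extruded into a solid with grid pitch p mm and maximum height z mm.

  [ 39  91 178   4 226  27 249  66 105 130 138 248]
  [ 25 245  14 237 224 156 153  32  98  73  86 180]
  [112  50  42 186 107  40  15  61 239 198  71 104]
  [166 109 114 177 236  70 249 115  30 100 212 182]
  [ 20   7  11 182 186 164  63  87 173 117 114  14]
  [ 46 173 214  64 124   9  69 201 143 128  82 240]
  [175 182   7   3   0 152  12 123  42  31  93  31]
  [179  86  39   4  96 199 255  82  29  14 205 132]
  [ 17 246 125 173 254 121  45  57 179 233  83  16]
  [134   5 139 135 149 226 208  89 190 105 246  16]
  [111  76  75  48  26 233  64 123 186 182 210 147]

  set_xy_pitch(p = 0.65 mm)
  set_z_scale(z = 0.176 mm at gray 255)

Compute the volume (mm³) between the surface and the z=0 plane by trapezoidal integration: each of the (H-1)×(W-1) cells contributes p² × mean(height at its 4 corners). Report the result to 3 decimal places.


3.780

height_mm = gray/255 × 0.176; cell vol = 0.65² × mean(4 corners)
unit = 0.65² × 0.176 / (4×255) = 7.2902e-05 mm³ per gray-sum
row 0: Σ corner-gray over 11 cells = 5556  → 0.4050
row 1: Σ corner-gray over 11 cells = 5075  → 0.3700
row 2: Σ corner-gray over 11 cells = 5406  → 0.3941
row 3: Σ corner-gray over 11 cells = 5414  → 0.3947
row 4: Σ corner-gray over 11 cells = 4942  → 0.3603
row 5: Σ corner-gray over 11 cells = 4196  → 0.3059
row 6: Σ corner-gray over 11 cells = 3825  → 0.2789
row 7: Σ corner-gray over 11 cells = 5394  → 0.3932
row 8: Σ corner-gray over 11 cells = 6199  → 0.4519
row 9: Σ corner-gray over 11 cells = 5838  → 0.4256
Σ rows: total corner-gray = 51845  → 3.7796 mm³


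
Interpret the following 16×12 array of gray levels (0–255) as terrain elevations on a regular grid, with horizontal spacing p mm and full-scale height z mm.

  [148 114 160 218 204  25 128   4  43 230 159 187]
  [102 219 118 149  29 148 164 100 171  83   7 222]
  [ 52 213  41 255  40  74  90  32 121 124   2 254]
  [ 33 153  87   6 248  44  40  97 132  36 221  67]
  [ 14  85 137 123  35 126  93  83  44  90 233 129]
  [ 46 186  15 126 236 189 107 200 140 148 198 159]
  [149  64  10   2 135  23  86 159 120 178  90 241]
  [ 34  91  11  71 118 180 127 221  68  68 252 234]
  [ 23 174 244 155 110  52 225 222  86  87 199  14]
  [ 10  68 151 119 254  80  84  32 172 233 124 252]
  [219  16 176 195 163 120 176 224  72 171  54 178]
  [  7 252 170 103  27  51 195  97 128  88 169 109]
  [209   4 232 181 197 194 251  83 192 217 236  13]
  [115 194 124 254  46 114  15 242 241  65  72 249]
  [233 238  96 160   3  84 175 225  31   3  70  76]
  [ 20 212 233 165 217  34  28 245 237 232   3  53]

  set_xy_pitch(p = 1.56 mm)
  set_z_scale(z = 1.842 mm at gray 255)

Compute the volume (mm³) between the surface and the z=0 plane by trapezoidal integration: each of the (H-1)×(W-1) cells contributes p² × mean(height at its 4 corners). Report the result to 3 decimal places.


368.073

height_mm = gray/255 × 1.842; cell vol = 1.56² × mean(4 corners)
unit = 1.56² × 1.842 / (4×255) = 0.0043948 mm³ per gray-sum
row 0: Σ corner-gray over 11 cells = 5605  → 24.6328
row 1: Σ corner-gray over 11 cells = 4990  → 21.9300
row 2: Σ corner-gray over 11 cells = 4518  → 19.8557
row 3: Σ corner-gray over 11 cells = 4469  → 19.6403
row 4: Σ corner-gray over 11 cells = 5536  → 24.3296
row 5: Σ corner-gray over 11 cells = 5419  → 23.8154
row 6: Σ corner-gray over 11 cells = 4806  → 21.1214
row 7: Σ corner-gray over 11 cells = 5827  → 25.6085
row 8: Σ corner-gray over 11 cells = 6041  → 26.5490
row 9: Σ corner-gray over 11 cells = 6027  → 26.4874
row 10: Σ corner-gray over 11 cells = 5807  → 25.5206
row 11: Σ corner-gray over 11 cells = 6472  → 28.4431
row 12: Σ corner-gray over 11 cells = 6894  → 30.2977
row 13: Σ corner-gray over 11 cells = 5577  → 24.5098
row 14: Σ corner-gray over 11 cells = 5764  → 25.3316
Σ rows: total corner-gray = 83752  → 368.0729 mm³
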